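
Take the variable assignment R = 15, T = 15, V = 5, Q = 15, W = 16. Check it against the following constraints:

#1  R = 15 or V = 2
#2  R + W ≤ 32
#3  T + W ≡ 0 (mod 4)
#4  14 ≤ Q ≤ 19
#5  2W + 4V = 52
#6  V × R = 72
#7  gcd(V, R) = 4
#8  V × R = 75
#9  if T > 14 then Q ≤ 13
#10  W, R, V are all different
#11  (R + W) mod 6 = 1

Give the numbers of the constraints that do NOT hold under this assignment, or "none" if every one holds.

No — constraints 3, 6, 7, and 9 are not satisfied.

#1 R = 15 = 15 (first disjunct) — OK.
#2 R + W = 15 + 16 = 31; 31 ≤ 32 — OK.
#3 T + W = 31; 31 mod 4 = 3, not 0 — violated.
#4 Q = 15 lies in [14, 19] — OK.
#5 2W + 4V = 2(16) + 4(5) = 52 — OK.
#6 V × R = 5 × 15 = 75, not 72 — violated.
#7 gcd(5, 15) = 5, not 4 — violated.
#8 V × R = 5 × 15 = 75 — OK.
#9 T = 15 > 14, so we need Q ≤ 13; but Q = 15 > 13 — violated.
#10 values 16, 15, 5 are pairwise distinct — OK.
#11 R + W = 31; 31 mod 6 = 1 — OK.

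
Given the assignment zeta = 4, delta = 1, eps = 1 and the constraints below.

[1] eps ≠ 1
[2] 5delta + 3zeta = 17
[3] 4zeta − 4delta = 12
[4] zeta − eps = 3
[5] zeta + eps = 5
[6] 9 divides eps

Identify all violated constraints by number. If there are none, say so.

Constraints 1, 6 do not hold.

[1] eps = 1, but 1 is required to differ  ✗
[2] 5delta + 3zeta = 5(1) + 3(4) = 17  ✓
[3] 4zeta − 4delta = 4(4) − 4(1) = 12  ✓
[4] zeta − eps = 4 − 1 = 3  ✓
[5] zeta + eps = 4 + 1 = 5  ✓
[6] 1 = 9×0 + 1, so 9 does not divide 1  ✗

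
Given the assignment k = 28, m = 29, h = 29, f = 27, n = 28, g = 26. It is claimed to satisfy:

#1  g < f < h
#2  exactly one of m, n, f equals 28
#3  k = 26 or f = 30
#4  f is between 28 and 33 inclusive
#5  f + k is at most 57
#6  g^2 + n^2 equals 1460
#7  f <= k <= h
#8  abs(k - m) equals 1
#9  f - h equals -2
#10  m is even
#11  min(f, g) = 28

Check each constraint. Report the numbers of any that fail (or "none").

#1 values 26 < 27 < 29  holds
#2 m=29, n=28, f=27; 1 of them equals 28  holds
#3 k = 28 ≠ 26 and f = 27 ≠ 30; both disjuncts false  fails
#4 f = 27 is outside [28, 33]  fails
#5 f + k = 27 + 28 = 55; 55 ≤ 57  holds
#6 g^2 + n^2 = 26^2 + 28^2 = 676 + 784 = 1460  holds
#7 values 27 <= 28 <= 29  holds
#8 abs(28 - 29) = 1  holds
#9 f - h = 27 - 29 = -2  holds
#10 m = 29 is odd  fails
#11 min(27, 26) = 26, not 28  fails

The assignment fails constraints 3, 4, 10, 11.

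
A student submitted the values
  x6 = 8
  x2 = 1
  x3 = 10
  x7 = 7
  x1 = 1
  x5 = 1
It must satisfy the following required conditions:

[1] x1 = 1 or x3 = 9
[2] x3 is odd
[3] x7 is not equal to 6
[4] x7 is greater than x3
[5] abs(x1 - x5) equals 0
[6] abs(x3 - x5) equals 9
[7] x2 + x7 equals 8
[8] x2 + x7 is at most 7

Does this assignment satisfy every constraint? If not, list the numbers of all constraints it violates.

No — constraints 2, 4, 8 are not satisfied.

[1] x1 = 1 = 1 (first disjunct) — holds.
[2] x3 = 10 is even — fails.
[3] x7 = 7, and 7 ≠ 6 — holds.
[4] x7 = 7, x3 = 10; 7 ≤ 10 (want >) — fails.
[5] abs(1 - 1) = 0 — holds.
[6] abs(10 - 1) = 9 — holds.
[7] x2 + x7 = 1 + 7 = 8 — holds.
[8] x2 + x7 = 1 + 7 = 8; 8 > 7, bound 7 not met — fails.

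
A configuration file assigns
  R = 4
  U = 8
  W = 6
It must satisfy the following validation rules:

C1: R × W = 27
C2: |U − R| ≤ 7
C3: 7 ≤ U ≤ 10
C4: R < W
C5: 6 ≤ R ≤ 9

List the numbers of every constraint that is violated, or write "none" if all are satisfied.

C1: R × W = 4 × 6 = 24, not 27  false
C2: |8 − 4| = 4; 4 ≤ 7  true
C3: U = 8 lies in [7, 10]  true
C4: R = 4, W = 6; 4 < 6  true
C5: R = 4 is outside [6, 9]  false

Constraints 1 and 5 are violated.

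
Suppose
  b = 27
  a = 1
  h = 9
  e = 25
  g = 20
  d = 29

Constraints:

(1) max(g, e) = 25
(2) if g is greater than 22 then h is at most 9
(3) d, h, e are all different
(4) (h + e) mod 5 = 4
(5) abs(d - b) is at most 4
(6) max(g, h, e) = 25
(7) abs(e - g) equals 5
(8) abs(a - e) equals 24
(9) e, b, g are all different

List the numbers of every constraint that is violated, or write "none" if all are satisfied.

All constraints are satisfied.

(1) max(20, 25) = 25 — holds.
(2) g = 20, not > 22; antecedent false, conditional vacuously true — holds.
(3) values 29, 9, 25 are pairwise distinct — holds.
(4) h + e = 34; 34 mod 5 = 4 — holds.
(5) abs(29 - 27) = 2; 2 ≤ 4 — holds.
(6) max(20, 9, 25) = 25 — holds.
(7) abs(25 - 20) = 5 — holds.
(8) abs(1 - 25) = 24 — holds.
(9) values 25, 27, 20 are pairwise distinct — holds.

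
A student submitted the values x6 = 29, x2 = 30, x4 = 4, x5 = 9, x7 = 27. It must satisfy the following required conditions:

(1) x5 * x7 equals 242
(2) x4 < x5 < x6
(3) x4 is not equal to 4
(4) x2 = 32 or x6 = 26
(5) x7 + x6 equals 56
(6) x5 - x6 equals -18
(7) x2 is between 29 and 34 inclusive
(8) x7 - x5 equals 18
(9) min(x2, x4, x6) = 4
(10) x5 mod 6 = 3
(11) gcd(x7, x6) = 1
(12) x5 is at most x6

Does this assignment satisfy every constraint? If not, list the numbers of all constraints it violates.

(1) x5 * x7 = 9 * 27 = 243, not 242  ✘
(2) values 4 < 9 < 29  ✔
(3) x4 = 4, but 4 is required to differ  ✘
(4) x2 = 30 ≠ 32 and x6 = 29 ≠ 26; both disjuncts false  ✘
(5) x7 + x6 = 27 + 29 = 56  ✔
(6) x5 - x6 = 9 - 29 = -20, not -18  ✘
(7) x2 = 30 lies in [29, 34]  ✔
(8) x7 - x5 = 27 - 9 = 18  ✔
(9) min(30, 4, 29) = 4  ✔
(10) 9 mod 6 = 3  ✔
(11) gcd(27, 29) = 1  ✔
(12) x5 = 9, x6 = 29; 9 ≤ 29  ✔

Constraints 1, 3, 4, 6 do not hold.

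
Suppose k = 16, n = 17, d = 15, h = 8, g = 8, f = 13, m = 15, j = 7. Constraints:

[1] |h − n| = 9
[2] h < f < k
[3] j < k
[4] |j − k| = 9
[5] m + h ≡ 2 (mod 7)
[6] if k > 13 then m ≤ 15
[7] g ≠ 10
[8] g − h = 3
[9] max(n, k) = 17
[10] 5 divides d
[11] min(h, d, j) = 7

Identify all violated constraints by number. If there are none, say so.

[1] |8 − 17| = 9 — OK.
[2] values 8 < 13 < 16 — OK.
[3] j = 7, k = 16; 7 < 16 — OK.
[4] |7 − 16| = 9 — OK.
[5] m + h = 23; 23 mod 7 = 2 — OK.
[6] k = 16 > 13, so we need m ≤ 15; m = 15 ≤ 15 — OK.
[7] g = 8, and 8 ≠ 10 — OK.
[8] g − h = 8 − 8 = 0, not 3 — violated.
[9] max(17, 16) = 17 — OK.
[10] 15 / 5 = 3, so 5 divides 15 — OK.
[11] min(8, 15, 7) = 7 — OK.

Constraint 8 is violated.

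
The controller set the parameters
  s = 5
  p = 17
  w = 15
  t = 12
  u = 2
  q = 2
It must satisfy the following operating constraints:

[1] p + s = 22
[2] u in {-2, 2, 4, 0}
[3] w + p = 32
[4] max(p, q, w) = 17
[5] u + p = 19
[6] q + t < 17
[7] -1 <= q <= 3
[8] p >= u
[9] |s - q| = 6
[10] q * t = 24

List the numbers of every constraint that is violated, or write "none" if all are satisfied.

[1] p + s = 17 + 5 = 22  ✓
[2] u = 2 is in {-2, 2, 4, 0}  ✓
[3] w + p = 15 + 17 = 32  ✓
[4] max(17, 2, 15) = 17  ✓
[5] u + p = 2 + 17 = 19  ✓
[6] q + t = 2 + 12 = 14; 14 < 17  ✓
[7] q = 2 lies in [-1, 3]  ✓
[8] p = 17, u = 2; 17 ≥ 2  ✓
[9] |5 - 2| = 3, not 6  ✗
[10] q * t = 2 * 12 = 24  ✓

Violated: 9.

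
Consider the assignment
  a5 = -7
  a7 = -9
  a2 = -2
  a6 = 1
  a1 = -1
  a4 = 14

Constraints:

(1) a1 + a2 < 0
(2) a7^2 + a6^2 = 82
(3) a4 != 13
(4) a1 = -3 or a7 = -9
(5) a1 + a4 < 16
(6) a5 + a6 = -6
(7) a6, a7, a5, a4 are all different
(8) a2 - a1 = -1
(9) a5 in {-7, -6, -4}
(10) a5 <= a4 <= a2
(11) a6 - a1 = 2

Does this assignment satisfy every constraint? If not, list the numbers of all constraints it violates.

(1) a1 + a2 = -1 + (-2) = -3; -3 < 0 — satisfied.
(2) a7^2 + a6^2 = (-9)^2 + 1^2 = 81 + 1 = 82 — satisfied.
(3) a4 = 14, and 14 ≠ 13 — satisfied.
(4) a1 = -1 ≠ -3, but a7 = -9 = -9 (second disjunct) — satisfied.
(5) a1 + a4 = -1 + 14 = 13; 13 < 16 — satisfied.
(6) a5 + a6 = -7 + 1 = -6 — satisfied.
(7) values 1, -9, -7, 14 are pairwise distinct — satisfied.
(8) a2 - a1 = -2 - (-1) = -1 — satisfied.
(9) a5 = -7 is in {-7, -6, -4} — satisfied.
(10) values -7, 14, -2; a4 = 14 is not <= a2 = -2 — violated.
(11) a6 - a1 = 1 - (-1) = 2 — satisfied.

Constraint 10 does not hold.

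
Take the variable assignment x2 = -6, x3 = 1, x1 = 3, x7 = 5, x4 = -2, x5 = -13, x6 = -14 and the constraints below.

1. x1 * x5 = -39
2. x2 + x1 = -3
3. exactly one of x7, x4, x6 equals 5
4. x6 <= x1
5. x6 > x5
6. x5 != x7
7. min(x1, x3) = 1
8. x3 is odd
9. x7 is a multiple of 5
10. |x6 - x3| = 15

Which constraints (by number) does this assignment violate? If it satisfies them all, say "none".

1. x1 * x5 = 3 * (-13) = -39 — holds.
2. x2 + x1 = -6 + 3 = -3 — holds.
3. x7=5, x4=-2, x6=-14; 1 of them equals 5 — holds.
4. x6 = -14, x1 = 3; -14 ≤ 3 — holds.
5. x6 = -14, x5 = -13; -14 ≤ -13 (want >) — does not hold.
6. x5 = -13, x7 = 5; distinct — holds.
7. min(3, 1) = 1 — holds.
8. x3 = 1 is odd — holds.
9. 5 / 5 = 1, so 5 divides 5 — holds.
10. |-14 - 1| = 15 — holds.

Violated: 5.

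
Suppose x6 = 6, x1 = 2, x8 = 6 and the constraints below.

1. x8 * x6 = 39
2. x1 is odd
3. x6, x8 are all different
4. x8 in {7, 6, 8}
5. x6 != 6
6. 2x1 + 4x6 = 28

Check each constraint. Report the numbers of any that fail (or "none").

1. x8 * x6 = 6 * 6 = 36, not 39 — fails.
2. x1 = 2 is even — fails.
3. x6 = x8 = 6, not all different — fails.
4. x8 = 6 is in {7, 6, 8} — holds.
5. x6 = 6, but 6 is required to differ — fails.
6. 2x1 + 4x6 = 2(2) + 4(6) = 28 — holds.

No — constraints 1, 2, 3, and 5 are not satisfied.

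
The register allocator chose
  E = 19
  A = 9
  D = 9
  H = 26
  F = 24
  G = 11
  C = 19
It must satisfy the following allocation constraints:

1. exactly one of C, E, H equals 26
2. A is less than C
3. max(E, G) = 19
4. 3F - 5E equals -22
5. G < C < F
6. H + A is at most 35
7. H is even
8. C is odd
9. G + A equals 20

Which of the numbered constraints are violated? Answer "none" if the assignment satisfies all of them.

Constraint 4 is violated.

1. C=19, E=19, H=26; 1 of them equals 26 — satisfied.
2. A = 9, C = 19; 9 < 19 — satisfied.
3. max(19, 11) = 19 — satisfied.
4. 3F - 5E = 3(24) - 5(19) = -23, not -22 — violated.
5. values 11 < 19 < 24 — satisfied.
6. H + A = 26 + 9 = 35; 35 ≤ 35 — satisfied.
7. H = 26 is even — satisfied.
8. C = 19 is odd — satisfied.
9. G + A = 11 + 9 = 20 — satisfied.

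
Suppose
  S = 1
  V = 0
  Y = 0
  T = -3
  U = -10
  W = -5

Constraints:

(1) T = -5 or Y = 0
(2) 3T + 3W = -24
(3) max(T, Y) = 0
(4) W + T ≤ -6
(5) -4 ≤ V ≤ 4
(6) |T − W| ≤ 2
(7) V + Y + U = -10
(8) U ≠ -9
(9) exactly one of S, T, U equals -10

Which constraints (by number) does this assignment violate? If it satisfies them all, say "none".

No violations.

(1) T = -3 ≠ -5, but Y = 0 = 0 (second disjunct) — OK.
(2) 3T + 3W = 3(-3) + 3(-5) = -24 — OK.
(3) max(-3, 0) = 0 — OK.
(4) W + T = -5 + (-3) = -8; -8 ≤ -6 — OK.
(5) V = 0 lies in [-4, 4] — OK.
(6) |-3 − (-5)| = 2; 2 ≤ 2 — OK.
(7) V + Y + U = 0 + 0 + (-10) = -10 — OK.
(8) U = -10, and -10 ≠ -9 — OK.
(9) S=1, T=-3, U=-10; 1 of them equals -10 — OK.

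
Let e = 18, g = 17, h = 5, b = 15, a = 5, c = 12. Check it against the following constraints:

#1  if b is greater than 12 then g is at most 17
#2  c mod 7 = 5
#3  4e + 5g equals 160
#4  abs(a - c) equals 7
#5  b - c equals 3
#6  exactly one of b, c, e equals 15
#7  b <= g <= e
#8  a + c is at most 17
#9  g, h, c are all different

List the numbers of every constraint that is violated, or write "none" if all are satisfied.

#1 b = 15 > 12, so we need g ≤ 17; g = 17 ≤ 17 — holds.
#2 12 mod 7 = 5 — holds.
#3 4e + 5g = 4(18) + 5(17) = 157, not 160 — does not hold.
#4 abs(5 - 12) = 7 — holds.
#5 b - c = 15 - 12 = 3 — holds.
#6 b=15, c=12, e=18; 1 of them equals 15 — holds.
#7 values 15 <= 17 <= 18 — holds.
#8 a + c = 5 + 12 = 17; 17 ≤ 17 — holds.
#9 values 17, 5, 12 are pairwise distinct — holds.

Constraint 3 is violated.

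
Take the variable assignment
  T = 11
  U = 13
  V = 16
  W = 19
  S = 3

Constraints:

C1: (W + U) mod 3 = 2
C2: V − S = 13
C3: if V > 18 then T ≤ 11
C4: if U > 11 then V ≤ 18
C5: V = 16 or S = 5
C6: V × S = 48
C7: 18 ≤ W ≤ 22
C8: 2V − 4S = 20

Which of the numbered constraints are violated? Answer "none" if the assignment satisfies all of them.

C1: W + U = 32; 32 mod 3 = 2  yes
C2: V − S = 16 − 3 = 13  yes
C3: V = 16, not > 18; antecedent false, conditional vacuously true  yes
C4: U = 13 > 11, so we need V ≤ 18; V = 16 ≤ 18  yes
C5: V = 16 = 16 (first disjunct)  yes
C6: V × S = 16 × 3 = 48  yes
C7: W = 19 lies in [18, 22]  yes
C8: 2V − 4S = 2(16) − 4(3) = 20  yes

Yes — all constraints hold.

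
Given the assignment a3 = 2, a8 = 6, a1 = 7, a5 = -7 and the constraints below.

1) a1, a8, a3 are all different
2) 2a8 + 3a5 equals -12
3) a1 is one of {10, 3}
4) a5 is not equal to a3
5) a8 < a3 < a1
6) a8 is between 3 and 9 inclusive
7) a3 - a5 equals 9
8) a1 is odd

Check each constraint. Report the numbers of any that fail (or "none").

Constraints 2, 3, and 5 do not hold.

1) values 7, 6, 2 are pairwise distinct  ✓
2) 2a8 + 3a5 = 2(6) + 3(-7) = -9, not -12  ✗
3) a1 = 7 is not in {10, 3}  ✗
4) a5 = -7, a3 = 2; distinct  ✓
5) values 6, 2, 7; a8 = 6 is not < a3 = 2  ✗
6) a8 = 6 lies in [3, 9]  ✓
7) a3 - a5 = 2 - (-7) = 9  ✓
8) a1 = 7 is odd  ✓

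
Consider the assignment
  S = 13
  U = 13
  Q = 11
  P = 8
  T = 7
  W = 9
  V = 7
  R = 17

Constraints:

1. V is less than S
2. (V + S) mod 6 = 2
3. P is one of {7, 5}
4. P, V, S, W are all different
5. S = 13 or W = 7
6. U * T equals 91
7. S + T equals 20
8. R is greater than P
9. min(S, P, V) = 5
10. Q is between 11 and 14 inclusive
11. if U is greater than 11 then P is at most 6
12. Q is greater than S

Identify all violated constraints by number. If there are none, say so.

1. V = 7, S = 13; 7 < 13 — satisfied.
2. V + S = 20; 20 mod 6 = 2 — satisfied.
3. P = 8 is not in {7, 5} — violated.
4. values 8, 7, 13, 9 are pairwise distinct — satisfied.
5. S = 13 = 13 (first disjunct) — satisfied.
6. U * T = 13 * 7 = 91 — satisfied.
7. S + T = 13 + 7 = 20 — satisfied.
8. R = 17, P = 8; 17 > 8 — satisfied.
9. min(13, 8, 7) = 7, not 5 — violated.
10. Q = 11 lies in [11, 14] — satisfied.
11. U = 13 > 11, so we need P ≤ 6; but P = 8 > 6 — violated.
12. Q = 11, S = 13; 11 ≤ 13 (want >) — violated.

No — constraints 3, 9, 11, and 12 are not satisfied.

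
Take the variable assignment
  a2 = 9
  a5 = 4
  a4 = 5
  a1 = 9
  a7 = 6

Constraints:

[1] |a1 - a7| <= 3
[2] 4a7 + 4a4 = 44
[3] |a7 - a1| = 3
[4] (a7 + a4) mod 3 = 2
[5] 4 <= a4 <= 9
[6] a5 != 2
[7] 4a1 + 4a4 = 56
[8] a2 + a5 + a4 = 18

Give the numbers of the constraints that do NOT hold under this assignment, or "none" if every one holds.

[1] |9 - 6| = 3; 3 ≤ 3 — holds.
[2] 4a7 + 4a4 = 4(6) + 4(5) = 44 — holds.
[3] |6 - 9| = 3 — holds.
[4] a7 + a4 = 11; 11 mod 3 = 2 — holds.
[5] a4 = 5 lies in [4, 9] — holds.
[6] a5 = 4, and 4 ≠ 2 — holds.
[7] 4a1 + 4a4 = 4(9) + 4(5) = 56 — holds.
[8] a2 + a5 + a4 = 9 + 4 + 5 = 18 — holds.

None — every constraint holds.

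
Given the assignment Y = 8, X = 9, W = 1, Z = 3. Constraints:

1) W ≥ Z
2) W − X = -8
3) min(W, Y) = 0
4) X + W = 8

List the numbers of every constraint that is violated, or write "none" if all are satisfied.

1) W = 1, Z = 3; 1 < 3 (want ≥)  fails
2) W − X = 1 − 9 = -8  holds
3) min(1, 8) = 1, not 0  fails
4) X + W = 9 + 1 = 10, not 8  fails

No — constraints 1, 3, 4 are not satisfied.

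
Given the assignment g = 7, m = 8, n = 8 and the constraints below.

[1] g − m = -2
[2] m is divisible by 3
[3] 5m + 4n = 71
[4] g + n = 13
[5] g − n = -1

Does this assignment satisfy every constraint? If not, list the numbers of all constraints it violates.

Constraints 1, 2, 3, and 4 are violated.

[1] g − m = 7 − 8 = -1, not -2 — violated.
[2] 8 = 3×2 + 2, so 3 does not divide 8 — violated.
[3] 5m + 4n = 5(8) + 4(8) = 72, not 71 — violated.
[4] g + n = 7 + 8 = 15, not 13 — violated.
[5] g − n = 7 − 8 = -1 — OK.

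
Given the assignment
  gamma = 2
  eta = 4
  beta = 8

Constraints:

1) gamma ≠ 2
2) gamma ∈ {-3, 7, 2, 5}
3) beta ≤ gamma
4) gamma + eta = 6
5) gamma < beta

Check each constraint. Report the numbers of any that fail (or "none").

1) gamma = 2, but 2 is required to differ — fails.
2) gamma = 2 is in {-3, 7, 2, 5} — holds.
3) beta = 8, gamma = 2; 8 > 2 (want ≤) — fails.
4) gamma + eta = 2 + 4 = 6 — holds.
5) gamma = 2, beta = 8; 2 < 8 — holds.

No — constraints 1, 3 are not satisfied.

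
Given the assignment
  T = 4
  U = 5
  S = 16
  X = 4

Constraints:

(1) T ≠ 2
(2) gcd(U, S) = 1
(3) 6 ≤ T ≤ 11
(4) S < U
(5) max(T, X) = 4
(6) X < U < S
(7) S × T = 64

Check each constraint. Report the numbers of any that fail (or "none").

The assignment fails constraints 3 and 4.

(1) T = 4, and 4 ≠ 2  ✓
(2) gcd(5, 16) = 1  ✓
(3) T = 4 is outside [6, 11]  ✗
(4) S = 16, U = 5; 16 ≥ 5 (want <)  ✗
(5) max(4, 4) = 4  ✓
(6) values 4 < 5 < 16  ✓
(7) S × T = 16 × 4 = 64  ✓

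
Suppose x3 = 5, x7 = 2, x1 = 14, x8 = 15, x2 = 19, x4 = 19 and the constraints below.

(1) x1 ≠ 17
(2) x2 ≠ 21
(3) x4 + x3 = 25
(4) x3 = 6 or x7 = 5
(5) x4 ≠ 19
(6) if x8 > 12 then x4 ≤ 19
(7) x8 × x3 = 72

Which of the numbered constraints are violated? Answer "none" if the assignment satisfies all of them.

(1) x1 = 14, and 14 ≠ 17 — OK.
(2) x2 = 19, and 19 ≠ 21 — OK.
(3) x4 + x3 = 19 + 5 = 24, not 25 — violated.
(4) x3 = 5 ≠ 6 and x7 = 2 ≠ 5; both disjuncts false — violated.
(5) x4 = 19, but 19 is required to differ — violated.
(6) x8 = 15 > 12, so we need x4 ≤ 19; x4 = 19 ≤ 19 — OK.
(7) x8 × x3 = 15 × 5 = 75, not 72 — violated.

No — constraints 3, 4, 5, 7 are not satisfied.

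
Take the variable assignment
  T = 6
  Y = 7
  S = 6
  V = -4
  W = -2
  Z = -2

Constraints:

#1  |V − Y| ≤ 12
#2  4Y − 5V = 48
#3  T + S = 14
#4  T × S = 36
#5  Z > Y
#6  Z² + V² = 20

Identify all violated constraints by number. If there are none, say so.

#1 |-4 − 7| = 11; 11 ≤ 12  true
#2 4Y − 5V = 4(7) − 5(-4) = 48  true
#3 T + S = 6 + 6 = 12, not 14  false
#4 T × S = 6 × 6 = 36  true
#5 Z = -2, Y = 7; -2 ≤ 7 (want >)  false
#6 Z² + V² = (-2)² + (-4)² = 4 + 16 = 20  true

The assignment fails constraints 3, 5.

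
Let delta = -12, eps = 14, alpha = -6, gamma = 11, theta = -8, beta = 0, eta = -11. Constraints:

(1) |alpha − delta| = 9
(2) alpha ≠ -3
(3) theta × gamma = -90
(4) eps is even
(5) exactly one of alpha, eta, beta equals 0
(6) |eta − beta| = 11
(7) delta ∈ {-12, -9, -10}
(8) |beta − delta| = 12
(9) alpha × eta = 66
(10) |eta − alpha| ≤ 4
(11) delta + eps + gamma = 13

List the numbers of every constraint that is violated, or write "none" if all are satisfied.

The assignment fails constraints 1, 3, and 10.

(1) |-6 − (-12)| = 6, not 9  false
(2) alpha = -6, and -6 ≠ -3  true
(3) theta × gamma = -8 × 11 = -88, not -90  false
(4) eps = 14 is even  true
(5) alpha=-6, eta=-11, beta=0; 1 of them equals 0  true
(6) |-11 − 0| = 11  true
(7) delta = -12 is in {-12, -9, -10}  true
(8) |0 − (-12)| = 12  true
(9) alpha × eta = -6 × (-11) = 66  true
(10) |-11 − (-6)| = 5; 5 > 4, exceeds bound 4  false
(11) delta + eps + gamma = -12 + 14 + 11 = 13  true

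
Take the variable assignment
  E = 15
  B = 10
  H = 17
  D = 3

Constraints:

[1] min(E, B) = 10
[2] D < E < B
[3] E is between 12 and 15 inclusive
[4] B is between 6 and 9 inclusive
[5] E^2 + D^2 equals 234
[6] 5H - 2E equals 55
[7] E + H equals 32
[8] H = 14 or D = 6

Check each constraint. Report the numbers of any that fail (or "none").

[1] min(15, 10) = 10 — satisfied.
[2] values 3, 15, 10; E = 15 is not < B = 10 — violated.
[3] E = 15 lies in [12, 15] — satisfied.
[4] B = 10 is outside [6, 9] — violated.
[5] E^2 + D^2 = 15^2 + 3^2 = 225 + 9 = 234 — satisfied.
[6] 5H - 2E = 5(17) - 2(15) = 55 — satisfied.
[7] E + H = 15 + 17 = 32 — satisfied.
[8] H = 17 ≠ 14 and D = 3 ≠ 6; both disjuncts false — violated.

Constraints 2, 4, 8 do not hold.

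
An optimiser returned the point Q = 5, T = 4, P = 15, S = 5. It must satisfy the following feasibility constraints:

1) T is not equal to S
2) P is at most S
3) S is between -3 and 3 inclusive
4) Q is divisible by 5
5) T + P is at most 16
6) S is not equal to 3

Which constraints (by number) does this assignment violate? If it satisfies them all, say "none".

Constraints 2, 3, 5 do not hold.

1) T = 4, S = 5; distinct — holds.
2) P = 15, S = 5; 15 > 5 (want ≤) — does not hold.
3) S = 5 is outside [-3, 3] — does not hold.
4) 5 / 5 = 1, so 5 divides 5 — holds.
5) T + P = 4 + 15 = 19; 19 > 16, bound 16 not met — does not hold.
6) S = 5, and 5 ≠ 3 — holds.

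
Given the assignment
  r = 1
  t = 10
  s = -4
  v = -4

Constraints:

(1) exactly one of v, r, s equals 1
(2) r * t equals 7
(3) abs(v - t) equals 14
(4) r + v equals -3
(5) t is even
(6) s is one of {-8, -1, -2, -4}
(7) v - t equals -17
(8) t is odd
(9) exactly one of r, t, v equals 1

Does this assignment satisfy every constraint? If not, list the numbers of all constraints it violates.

Constraints 2, 7, and 8 are violated.

(1) v=-4, r=1, s=-4; 1 of them equals 1  holds
(2) r * t = 1 * 10 = 10, not 7  fails
(3) abs(-4 - 10) = 14  holds
(4) r + v = 1 + (-4) = -3  holds
(5) t = 10 is even  holds
(6) s = -4 is in {-8, -1, -2, -4}  holds
(7) v - t = -4 - 10 = -14, not -17  fails
(8) t = 10 is even  fails
(9) r=1, t=10, v=-4; 1 of them equals 1  holds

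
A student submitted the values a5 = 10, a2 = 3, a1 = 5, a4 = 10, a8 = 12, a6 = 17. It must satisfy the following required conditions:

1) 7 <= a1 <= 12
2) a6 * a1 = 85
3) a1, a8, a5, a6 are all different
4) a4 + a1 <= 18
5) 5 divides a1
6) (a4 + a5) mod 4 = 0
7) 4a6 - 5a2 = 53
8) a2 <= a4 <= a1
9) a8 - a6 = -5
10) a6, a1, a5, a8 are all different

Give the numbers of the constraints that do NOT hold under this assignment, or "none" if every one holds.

1) a1 = 5 is outside [7, 12] — violated.
2) a6 * a1 = 17 * 5 = 85 — satisfied.
3) values 5, 12, 10, 17 are pairwise distinct — satisfied.
4) a4 + a1 = 10 + 5 = 15; 15 ≤ 18 — satisfied.
5) 5 / 5 = 1, so 5 divides 5 — satisfied.
6) a4 + a5 = 20; 20 mod 4 = 0 — satisfied.
7) 4a6 - 5a2 = 4(17) - 5(3) = 53 — satisfied.
8) values 3, 10, 5; a4 = 10 is not <= a1 = 5 — violated.
9) a8 - a6 = 12 - 17 = -5 — satisfied.
10) values 17, 5, 10, 12 are pairwise distinct — satisfied.

The assignment fails constraints 1 and 8.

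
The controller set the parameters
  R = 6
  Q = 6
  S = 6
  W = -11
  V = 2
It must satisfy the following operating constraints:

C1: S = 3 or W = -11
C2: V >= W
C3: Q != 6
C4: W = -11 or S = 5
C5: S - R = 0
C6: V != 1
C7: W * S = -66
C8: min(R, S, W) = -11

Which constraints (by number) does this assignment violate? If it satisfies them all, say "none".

Constraint 3 does not hold.

C1: S = 6 ≠ 3, but W = -11 = -11 (second disjunct)  ✔
C2: V = 2, W = -11; 2 ≥ -11  ✔
C3: Q = 6, but 6 is required to differ  ✘
C4: W = -11 = -11 (first disjunct)  ✔
C5: S - R = 6 - 6 = 0  ✔
C6: V = 2, and 2 ≠ 1  ✔
C7: W * S = -11 * 6 = -66  ✔
C8: min(6, 6, -11) = -11  ✔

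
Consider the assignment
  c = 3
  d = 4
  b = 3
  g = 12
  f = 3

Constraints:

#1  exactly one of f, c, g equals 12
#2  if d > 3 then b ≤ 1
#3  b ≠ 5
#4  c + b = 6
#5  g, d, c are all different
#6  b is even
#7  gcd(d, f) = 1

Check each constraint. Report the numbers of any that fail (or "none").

The assignment fails constraints 2 and 6.

#1 f=3, c=3, g=12; 1 of them equals 12  yes
#2 d = 4 > 3, so we need b ≤ 1; but b = 3 > 1  no
#3 b = 3, and 3 ≠ 5  yes
#4 c + b = 3 + 3 = 6  yes
#5 values 12, 4, 3 are pairwise distinct  yes
#6 b = 3 is odd  no
#7 gcd(4, 3) = 1  yes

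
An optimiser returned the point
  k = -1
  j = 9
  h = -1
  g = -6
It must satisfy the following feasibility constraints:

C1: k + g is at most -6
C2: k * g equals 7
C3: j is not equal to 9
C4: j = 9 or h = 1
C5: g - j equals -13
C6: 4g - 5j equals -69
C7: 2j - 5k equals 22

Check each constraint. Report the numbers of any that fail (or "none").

C1: k + g = -1 + (-6) = -7; -7 ≤ -6  ✔
C2: k * g = -1 * (-6) = 6, not 7  ✘
C3: j = 9, but 9 is required to differ  ✘
C4: j = 9 = 9 (first disjunct)  ✔
C5: g - j = -6 - 9 = -15, not -13  ✘
C6: 4g - 5j = 4(-6) - 5(9) = -69  ✔
C7: 2j - 5k = 2(9) - 5(-1) = 23, not 22  ✘

Constraints 2, 3, 5, and 7 are violated.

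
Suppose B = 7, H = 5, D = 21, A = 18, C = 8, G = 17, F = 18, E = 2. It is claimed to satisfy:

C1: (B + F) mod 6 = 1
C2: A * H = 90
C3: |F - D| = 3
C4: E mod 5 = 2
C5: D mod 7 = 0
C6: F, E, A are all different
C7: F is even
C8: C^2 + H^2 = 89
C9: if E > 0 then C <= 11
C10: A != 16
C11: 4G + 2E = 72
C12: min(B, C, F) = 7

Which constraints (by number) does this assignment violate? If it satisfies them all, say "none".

Constraint 6 does not hold.

C1: B + F = 25; 25 mod 6 = 1  true
C2: A * H = 18 * 5 = 90  true
C3: |18 - 21| = 3  true
C4: 2 mod 5 = 2  true
C5: 21 mod 7 = 0  true
C6: F = A = 18, not all different  false
C7: F = 18 is even  true
C8: C^2 + H^2 = 8^2 + 5^2 = 64 + 25 = 89  true
C9: E = 2 > 0, so we need C ≤ 11; C = 8 ≤ 11  true
C10: A = 18, and 18 ≠ 16  true
C11: 4G + 2E = 4(17) + 2(2) = 72  true
C12: min(7, 8, 18) = 7  true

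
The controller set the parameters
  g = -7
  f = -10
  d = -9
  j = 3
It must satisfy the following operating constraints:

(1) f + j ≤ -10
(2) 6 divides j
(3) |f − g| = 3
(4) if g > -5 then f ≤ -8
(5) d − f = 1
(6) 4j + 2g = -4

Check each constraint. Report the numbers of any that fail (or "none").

(1) f + j = -10 + 3 = -7; -7 > -10, bound -10 not met — violated.
(2) 3 = 6×0 + 3, so 6 does not divide 3 — violated.
(3) |-10 − (-7)| = 3 — OK.
(4) g = -7, not > -5; antecedent false, conditional vacuously true — OK.
(5) d − f = -9 − (-10) = 1 — OK.
(6) 4j + 2g = 4(3) + 2(-7) = -2, not -4 — violated.

Constraints 1, 2, and 6 do not hold.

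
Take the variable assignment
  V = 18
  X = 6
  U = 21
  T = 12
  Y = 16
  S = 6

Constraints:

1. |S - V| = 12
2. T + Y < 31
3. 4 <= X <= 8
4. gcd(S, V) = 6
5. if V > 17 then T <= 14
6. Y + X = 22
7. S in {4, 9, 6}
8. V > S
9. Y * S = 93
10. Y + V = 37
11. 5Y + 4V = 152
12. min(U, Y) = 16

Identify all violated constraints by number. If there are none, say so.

Constraints 9, 10 do not hold.

1. |6 - 18| = 12 — holds.
2. T + Y = 12 + 16 = 28; 28 < 31 — holds.
3. X = 6 lies in [4, 8] — holds.
4. gcd(6, 18) = 6 — holds.
5. V = 18 > 17, so we need T ≤ 14; T = 12 ≤ 14 — holds.
6. Y + X = 16 + 6 = 22 — holds.
7. S = 6 is in {4, 9, 6} — holds.
8. V = 18, S = 6; 18 > 6 — holds.
9. Y * S = 16 * 6 = 96, not 93 — fails.
10. Y + V = 16 + 18 = 34, not 37 — fails.
11. 5Y + 4V = 5(16) + 4(18) = 152 — holds.
12. min(21, 16) = 16 — holds.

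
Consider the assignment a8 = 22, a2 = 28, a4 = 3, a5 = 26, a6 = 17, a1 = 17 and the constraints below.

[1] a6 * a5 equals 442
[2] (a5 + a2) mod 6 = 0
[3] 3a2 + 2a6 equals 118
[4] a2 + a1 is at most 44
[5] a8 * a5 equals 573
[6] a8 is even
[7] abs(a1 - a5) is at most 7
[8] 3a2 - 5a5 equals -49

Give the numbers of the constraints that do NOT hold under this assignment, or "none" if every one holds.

Violated: 4, 5, 7, and 8.

[1] a6 * a5 = 17 * 26 = 442  OK
[2] a5 + a2 = 54; 54 mod 6 = 0  OK
[3] 3a2 + 2a6 = 3(28) + 2(17) = 118  OK
[4] a2 + a1 = 28 + 17 = 45; 45 > 44, bound 44 not met  FAIL
[5] a8 * a5 = 22 * 26 = 572, not 573  FAIL
[6] a8 = 22 is even  OK
[7] abs(17 - 26) = 9; 9 > 7, exceeds bound 7  FAIL
[8] 3a2 - 5a5 = 3(28) - 5(26) = -46, not -49  FAIL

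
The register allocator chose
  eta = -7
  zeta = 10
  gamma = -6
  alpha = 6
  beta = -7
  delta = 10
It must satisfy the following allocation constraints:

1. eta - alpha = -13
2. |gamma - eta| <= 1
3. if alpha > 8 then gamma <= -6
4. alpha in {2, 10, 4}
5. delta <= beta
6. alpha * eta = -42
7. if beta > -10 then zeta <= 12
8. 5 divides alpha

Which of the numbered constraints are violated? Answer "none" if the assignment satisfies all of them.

1. eta - alpha = -7 - 6 = -13 — holds.
2. |-6 - (-7)| = 1; 1 ≤ 1 — holds.
3. alpha = 6, not > 8; antecedent false, conditional vacuously true — holds.
4. alpha = 6 is not in {2, 10, 4} — fails.
5. delta = 10, beta = -7; 10 > -7 (want ≤) — fails.
6. alpha * eta = 6 * (-7) = -42 — holds.
7. beta = -7 > -10, so we need zeta ≤ 12; zeta = 10 ≤ 12 — holds.
8. 6 = 5*1 + 1, so 5 does not divide 6 — fails.

The assignment fails constraints 4, 5, and 8.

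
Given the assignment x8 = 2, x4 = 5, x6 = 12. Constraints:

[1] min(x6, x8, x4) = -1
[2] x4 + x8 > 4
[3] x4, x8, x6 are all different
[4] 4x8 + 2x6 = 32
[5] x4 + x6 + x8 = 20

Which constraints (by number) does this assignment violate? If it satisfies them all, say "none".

Constraints 1 and 5 do not hold.

[1] min(12, 2, 5) = 2, not -1 — fails.
[2] x4 + x8 = 5 + 2 = 7; 7 > 4 — holds.
[3] values 5, 2, 12 are pairwise distinct — holds.
[4] 4x8 + 2x6 = 4(2) + 2(12) = 32 — holds.
[5] x4 + x6 + x8 = 5 + 12 + 2 = 19, not 20 — fails.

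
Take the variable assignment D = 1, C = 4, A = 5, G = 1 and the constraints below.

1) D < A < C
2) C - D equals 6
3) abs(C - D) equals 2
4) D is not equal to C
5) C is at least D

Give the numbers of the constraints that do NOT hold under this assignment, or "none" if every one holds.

1) values 1, 5, 4; A = 5 is not < C = 4 — violated.
2) C - D = 4 - 1 = 3, not 6 — violated.
3) abs(4 - 1) = 3, not 2 — violated.
4) D = 1, C = 4; distinct — satisfied.
5) C = 4, D = 1; 4 ≥ 1 — satisfied.

The assignment fails constraints 1, 2, and 3.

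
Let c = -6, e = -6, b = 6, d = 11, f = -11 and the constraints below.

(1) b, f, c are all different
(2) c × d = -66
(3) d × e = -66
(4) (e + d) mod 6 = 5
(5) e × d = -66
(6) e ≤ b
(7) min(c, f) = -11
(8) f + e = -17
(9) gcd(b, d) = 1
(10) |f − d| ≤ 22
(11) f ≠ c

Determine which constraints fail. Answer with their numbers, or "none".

(1) values 6, -11, -6 are pairwise distinct — OK.
(2) c × d = -6 × 11 = -66 — OK.
(3) d × e = 11 × (-6) = -66 — OK.
(4) e + d = 5; 5 mod 6 = 5 — OK.
(5) e × d = -6 × 11 = -66 — OK.
(6) e = -6, b = 6; -6 ≤ 6 — OK.
(7) min(-6, -11) = -11 — OK.
(8) f + e = -11 + (-6) = -17 — OK.
(9) gcd(6, 11) = 1 — OK.
(10) |-11 − 11| = 22; 22 ≤ 22 — OK.
(11) f = -11, c = -6; distinct — OK.

None — every constraint holds.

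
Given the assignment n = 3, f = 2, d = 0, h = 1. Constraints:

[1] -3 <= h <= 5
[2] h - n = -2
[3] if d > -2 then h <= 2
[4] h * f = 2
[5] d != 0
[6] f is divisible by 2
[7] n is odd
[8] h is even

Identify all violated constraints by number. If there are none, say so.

Violated: 5 and 8.

[1] h = 1 lies in [-3, 5] — holds.
[2] h - n = 1 - 3 = -2 — holds.
[3] d = 0 > -2, so we need h ≤ 2; h = 1 ≤ 2 — holds.
[4] h * f = 1 * 2 = 2 — holds.
[5] d = 0, but 0 is required to differ — fails.
[6] 2 / 2 = 1, so 2 divides 2 — holds.
[7] n = 3 is odd — holds.
[8] h = 1 is odd — fails.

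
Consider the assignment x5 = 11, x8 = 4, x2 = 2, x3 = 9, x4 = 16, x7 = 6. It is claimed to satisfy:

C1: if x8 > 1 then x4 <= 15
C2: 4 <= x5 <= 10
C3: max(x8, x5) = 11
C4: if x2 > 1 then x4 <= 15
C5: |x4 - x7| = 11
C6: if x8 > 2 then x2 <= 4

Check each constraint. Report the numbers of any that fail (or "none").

C1: x8 = 4 > 1, so we need x4 ≤ 15; but x4 = 16 > 15 — does not hold.
C2: x5 = 11 is outside [4, 10] — does not hold.
C3: max(4, 11) = 11 — holds.
C4: x2 = 2 > 1, so we need x4 ≤ 15; but x4 = 16 > 15 — does not hold.
C5: |16 - 6| = 10, not 11 — does not hold.
C6: x8 = 4 > 2, so we need x2 ≤ 4; x2 = 2 ≤ 4 — holds.

The assignment fails constraints 1, 2, 4, 5.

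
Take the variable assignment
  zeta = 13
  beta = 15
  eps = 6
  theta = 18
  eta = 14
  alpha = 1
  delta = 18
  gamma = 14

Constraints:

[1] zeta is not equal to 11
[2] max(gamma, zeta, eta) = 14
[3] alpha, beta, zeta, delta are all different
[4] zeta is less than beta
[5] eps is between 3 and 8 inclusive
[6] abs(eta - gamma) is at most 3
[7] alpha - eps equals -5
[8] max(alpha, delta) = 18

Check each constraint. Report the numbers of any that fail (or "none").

No violations.

[1] zeta = 13, and 13 ≠ 11  ✔
[2] max(14, 13, 14) = 14  ✔
[3] values 1, 15, 13, 18 are pairwise distinct  ✔
[4] zeta = 13, beta = 15; 13 < 15  ✔
[5] eps = 6 lies in [3, 8]  ✔
[6] abs(14 - 14) = 0; 0 ≤ 3  ✔
[7] alpha - eps = 1 - 6 = -5  ✔
[8] max(1, 18) = 18  ✔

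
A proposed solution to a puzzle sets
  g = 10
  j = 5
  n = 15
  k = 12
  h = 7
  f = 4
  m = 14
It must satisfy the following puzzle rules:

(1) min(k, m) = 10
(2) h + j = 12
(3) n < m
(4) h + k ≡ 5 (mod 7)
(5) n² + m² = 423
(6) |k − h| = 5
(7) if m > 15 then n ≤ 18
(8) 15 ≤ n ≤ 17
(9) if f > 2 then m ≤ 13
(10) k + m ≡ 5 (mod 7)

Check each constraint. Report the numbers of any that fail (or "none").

Constraints 1, 3, 5, and 9 do not hold.

(1) min(12, 14) = 12, not 10  no
(2) h + j = 7 + 5 = 12  yes
(3) n = 15, m = 14; 15 ≥ 14 (want <)  no
(4) h + k = 19; 19 mod 7 = 5  yes
(5) n² + m² = 15² + 14² = 225 + 196 = 421, not 423  no
(6) |12 − 7| = 5  yes
(7) m = 14, not > 15; antecedent false, conditional vacuously true  yes
(8) n = 15 lies in [15, 17]  yes
(9) f = 4 > 2, so we need m ≤ 13; but m = 14 > 13  no
(10) k + m = 26; 26 mod 7 = 5  yes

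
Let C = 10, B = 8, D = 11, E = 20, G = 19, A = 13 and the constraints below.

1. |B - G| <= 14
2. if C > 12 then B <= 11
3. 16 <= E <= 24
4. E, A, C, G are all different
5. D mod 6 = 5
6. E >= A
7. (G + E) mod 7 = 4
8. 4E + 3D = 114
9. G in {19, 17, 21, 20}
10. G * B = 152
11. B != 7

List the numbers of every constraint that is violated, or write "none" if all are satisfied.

The assignment fails constraint 8.

1. |8 - 19| = 11; 11 ≤ 14  ✓
2. C = 10, not > 12; antecedent false, conditional vacuously true  ✓
3. E = 20 lies in [16, 24]  ✓
4. values 20, 13, 10, 19 are pairwise distinct  ✓
5. 11 mod 6 = 5  ✓
6. E = 20, A = 13; 20 ≥ 13  ✓
7. G + E = 39; 39 mod 7 = 4  ✓
8. 4E + 3D = 4(20) + 3(11) = 113, not 114  ✗
9. G = 19 is in {19, 17, 21, 20}  ✓
10. G * B = 19 * 8 = 152  ✓
11. B = 8, and 8 ≠ 7  ✓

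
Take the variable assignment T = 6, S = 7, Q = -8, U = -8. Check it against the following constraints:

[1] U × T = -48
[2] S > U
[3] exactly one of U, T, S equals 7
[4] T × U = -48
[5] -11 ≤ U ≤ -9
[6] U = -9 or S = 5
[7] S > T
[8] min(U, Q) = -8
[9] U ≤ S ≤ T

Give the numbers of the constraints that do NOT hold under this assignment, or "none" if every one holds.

No — constraints 5, 6, 9 are not satisfied.

[1] U × T = -8 × 6 = -48 — OK.
[2] S = 7, U = -8; 7 > -8 — OK.
[3] U=-8, T=6, S=7; 1 of them equals 7 — OK.
[4] T × U = 6 × (-8) = -48 — OK.
[5] U = -8 is outside [-11, -9] — violated.
[6] U = -8 ≠ -9 and S = 7 ≠ 5; both disjuncts false — violated.
[7] S = 7, T = 6; 7 > 6 — OK.
[8] min(-8, -8) = -8 — OK.
[9] values -8, 7, 6; S = 7 is not ≤ T = 6 — violated.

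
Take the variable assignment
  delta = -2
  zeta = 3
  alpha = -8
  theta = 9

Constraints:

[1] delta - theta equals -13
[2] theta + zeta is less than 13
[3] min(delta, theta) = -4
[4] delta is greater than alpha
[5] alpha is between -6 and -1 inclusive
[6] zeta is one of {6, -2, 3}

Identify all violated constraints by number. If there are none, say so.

Constraints 1, 3, and 5 do not hold.

[1] delta - theta = -2 - 9 = -11, not -13  FAIL
[2] theta + zeta = 9 + 3 = 12; 12 < 13  OK
[3] min(-2, 9) = -2, not -4  FAIL
[4] delta = -2, alpha = -8; -2 > -8  OK
[5] alpha = -8 is outside [-6, -1]  FAIL
[6] zeta = 3 is in {6, -2, 3}  OK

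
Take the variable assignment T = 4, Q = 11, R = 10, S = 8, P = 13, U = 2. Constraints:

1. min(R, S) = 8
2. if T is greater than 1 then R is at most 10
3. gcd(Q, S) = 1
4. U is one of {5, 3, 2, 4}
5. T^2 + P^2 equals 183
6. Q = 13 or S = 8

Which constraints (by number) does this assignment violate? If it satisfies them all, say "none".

No — constraint 5 is not satisfied.

1. min(10, 8) = 8  ✓
2. T = 4 > 1, so we need R ≤ 10; R = 10 ≤ 10  ✓
3. gcd(11, 8) = 1  ✓
4. U = 2 is in {5, 3, 2, 4}  ✓
5. T^2 + P^2 = 4^2 + 13^2 = 16 + 169 = 185, not 183  ✗
6. Q = 11 ≠ 13, but S = 8 = 8 (second disjunct)  ✓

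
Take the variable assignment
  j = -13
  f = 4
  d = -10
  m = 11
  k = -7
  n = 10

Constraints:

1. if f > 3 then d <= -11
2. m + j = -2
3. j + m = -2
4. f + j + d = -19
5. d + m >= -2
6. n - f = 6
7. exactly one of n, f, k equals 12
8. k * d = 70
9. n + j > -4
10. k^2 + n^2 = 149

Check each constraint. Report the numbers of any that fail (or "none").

Violated: 1 and 7.

1. f = 4 > 3, so we need d ≤ -11; but d = -10 > -11 — violated.
2. m + j = 11 + (-13) = -2 — satisfied.
3. j + m = -13 + 11 = -2 — satisfied.
4. f + j + d = 4 + (-13) + (-10) = -19 — satisfied.
5. d + m = -10 + 11 = 1; 1 ≥ -2 — satisfied.
6. n - f = 10 - 4 = 6 — satisfied.
7. n=10, f=4, k=-7; 0 of them equal 12, not exactly one — violated.
8. k * d = -7 * (-10) = 70 — satisfied.
9. n + j = 10 + (-13) = -3; -3 > -4 — satisfied.
10. k^2 + n^2 = (-7)^2 + 10^2 = 49 + 100 = 149 — satisfied.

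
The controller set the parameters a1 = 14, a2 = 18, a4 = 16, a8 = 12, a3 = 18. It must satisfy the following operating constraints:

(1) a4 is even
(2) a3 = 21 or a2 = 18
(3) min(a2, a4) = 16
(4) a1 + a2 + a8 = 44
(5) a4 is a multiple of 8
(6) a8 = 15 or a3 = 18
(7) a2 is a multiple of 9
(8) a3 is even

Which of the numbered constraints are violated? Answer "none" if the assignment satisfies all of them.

The assignment satisfies every constraint.

(1) a4 = 16 is even  ✓
(2) a3 = 18 ≠ 21, but a2 = 18 = 18 (second disjunct)  ✓
(3) min(18, 16) = 16  ✓
(4) a1 + a2 + a8 = 14 + 18 + 12 = 44  ✓
(5) 16 / 8 = 2, so 8 divides 16  ✓
(6) a8 = 12 ≠ 15, but a3 = 18 = 18 (second disjunct)  ✓
(7) 18 / 9 = 2, so 9 divides 18  ✓
(8) a3 = 18 is even  ✓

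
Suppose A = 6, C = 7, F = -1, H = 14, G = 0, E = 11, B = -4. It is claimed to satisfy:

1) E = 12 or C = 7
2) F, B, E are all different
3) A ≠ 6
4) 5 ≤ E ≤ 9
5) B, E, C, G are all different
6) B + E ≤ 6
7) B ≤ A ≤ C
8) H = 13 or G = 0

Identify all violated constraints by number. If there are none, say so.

1) E = 11 ≠ 12, but C = 7 = 7 (second disjunct) — satisfied.
2) values -1, -4, 11 are pairwise distinct — satisfied.
3) A = 6, but 6 is required to differ — violated.
4) E = 11 is outside [5, 9] — violated.
5) values -4, 11, 7, 0 are pairwise distinct — satisfied.
6) B + E = -4 + 11 = 7; 7 > 6, bound 6 not met — violated.
7) values -4 ≤ 6 ≤ 7 — satisfied.
8) H = 14 ≠ 13, but G = 0 = 0 (second disjunct) — satisfied.

Constraints 3, 4, and 6 do not hold.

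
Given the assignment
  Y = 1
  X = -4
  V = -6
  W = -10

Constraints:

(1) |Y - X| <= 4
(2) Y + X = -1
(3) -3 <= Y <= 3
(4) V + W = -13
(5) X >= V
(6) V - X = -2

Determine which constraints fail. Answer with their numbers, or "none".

Violated: 1, 2, 4.

(1) |1 - (-4)| = 5; 5 > 4, exceeds bound 4  FAIL
(2) Y + X = 1 + (-4) = -3, not -1  FAIL
(3) Y = 1 lies in [-3, 3]  OK
(4) V + W = -6 + (-10) = -16, not -13  FAIL
(5) X = -4, V = -6; -4 ≥ -6  OK
(6) V - X = -6 - (-4) = -2  OK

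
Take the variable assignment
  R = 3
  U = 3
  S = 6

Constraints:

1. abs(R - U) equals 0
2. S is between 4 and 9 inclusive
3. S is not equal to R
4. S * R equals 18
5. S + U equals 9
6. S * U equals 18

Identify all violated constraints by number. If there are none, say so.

None — every constraint holds.

1. abs(3 - 3) = 0 — holds.
2. S = 6 lies in [4, 9] — holds.
3. S = 6, R = 3; distinct — holds.
4. S * R = 6 * 3 = 18 — holds.
5. S + U = 6 + 3 = 9 — holds.
6. S * U = 6 * 3 = 18 — holds.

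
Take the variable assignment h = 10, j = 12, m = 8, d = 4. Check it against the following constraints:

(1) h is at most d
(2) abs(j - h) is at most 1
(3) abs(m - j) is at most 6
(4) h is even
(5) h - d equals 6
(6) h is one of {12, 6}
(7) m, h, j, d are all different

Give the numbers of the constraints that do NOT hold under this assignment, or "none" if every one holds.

(1) h = 10, d = 4; 10 > 4 (want ≤) — violated.
(2) abs(12 - 10) = 2; 2 > 1, exceeds bound 1 — violated.
(3) abs(8 - 12) = 4; 4 ≤ 6 — satisfied.
(4) h = 10 is even — satisfied.
(5) h - d = 10 - 4 = 6 — satisfied.
(6) h = 10 is not in {12, 6} — violated.
(7) values 8, 10, 12, 4 are pairwise distinct — satisfied.

Constraints 1, 2, 6 are violated.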